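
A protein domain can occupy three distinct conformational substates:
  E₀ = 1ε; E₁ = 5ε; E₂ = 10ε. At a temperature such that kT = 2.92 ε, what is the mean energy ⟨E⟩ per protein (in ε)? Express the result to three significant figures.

2.10 ε

Eᵢ/kT = 0.34247, 1.7123, 3.4247.
Z = Σ e^(−Eᵢ/kT) = e^(−0.34247) + e^(−1.7123) + e^(−3.4247) = 0.71001 + 0.18045 + 0.032559 = 0.92302.
⟨E⟩ = Σ Eᵢ e^(−Eᵢ/kT) / Z = (1·0.71001 + 5·0.18045 + 10·0.032559) / 0.92302 = 2.10 ε.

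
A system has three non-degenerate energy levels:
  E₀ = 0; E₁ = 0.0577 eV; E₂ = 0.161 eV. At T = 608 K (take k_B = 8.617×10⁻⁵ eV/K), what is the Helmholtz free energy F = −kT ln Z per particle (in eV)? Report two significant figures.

-0.017 eV

k_BT = 8.617×10⁻⁵ × 608 K = 0.05239 eV.
Eᵢ/kT = 0, 1.101, 3.073.
Z = Σ e^(−Eᵢ/kT) = e^(−0) + e^(−1.101) + e^(−3.073) = 1.000 + 0.3325 + 0.04628 = 1.379.
F = −kT ln Z = −0.05239 × ln(1.379) = −0.05239 × 0.3214 = -0.017 eV.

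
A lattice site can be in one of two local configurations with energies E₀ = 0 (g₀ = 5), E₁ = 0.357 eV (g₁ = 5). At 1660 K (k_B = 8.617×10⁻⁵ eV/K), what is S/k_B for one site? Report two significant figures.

1.9

k_BT = 8.617×10⁻⁵ × 1660 K = 0.1430 eV.
Eᵢ/kT = 0, 2.497.
Z = Σ gᵢe^(−Eᵢ/kT) = 5·e^(−0) + 5·e^(−2.497) = 5.000 + 0.4117 = 5.412.
⟨E⟩ = Σ EᵢPᵢ = 0.02716 eV.
S/k_B = ln Z + ⟨E⟩/kT = ln(5.412) + 0.02716/0.1430 = 1.689 + 0.1899 = 1.9.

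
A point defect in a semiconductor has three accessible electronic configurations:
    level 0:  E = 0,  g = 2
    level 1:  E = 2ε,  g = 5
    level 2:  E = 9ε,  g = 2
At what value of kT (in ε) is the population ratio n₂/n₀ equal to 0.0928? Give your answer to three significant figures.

3.79 ε

n₂/n₀ = (g₂/g₀) exp[−(E₂−E₀)/kT] = 0.0928.
⇒ (E₂−E₀)/kT = ln((2/2)/0.0928) = ln(10.776) = 2.3773.
kT = 9ε / 2.3773 = 3.79 ε.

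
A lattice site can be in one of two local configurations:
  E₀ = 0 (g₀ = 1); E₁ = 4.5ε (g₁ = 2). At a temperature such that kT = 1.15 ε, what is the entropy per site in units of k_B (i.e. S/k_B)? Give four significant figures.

Eᵢ/kT = 0, 3.91304.
Z = Σ gᵢe^(−Eᵢ/kT) = 1·e^(−0) + 2·e^(−3.91304) = 1.00000 + 0.0399593 = 1.03996.
⟨E⟩ = Σ EᵢPᵢ = 0.172907 ε.
S/k_B = ln Z + ⟨E⟩/kT = ln(1.03996) + 0.172907/1.15 = 0.0391823 + 0.150354 = 0.1895.

0.1895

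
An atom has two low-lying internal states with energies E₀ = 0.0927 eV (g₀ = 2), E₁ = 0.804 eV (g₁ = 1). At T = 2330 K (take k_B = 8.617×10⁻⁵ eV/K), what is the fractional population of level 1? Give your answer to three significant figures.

k_BT = 8.617×10⁻⁵ × 2330 K = 0.20078 eV.
Eᵢ/kT = 0.46170, 4.0044.
Z = Σ gᵢe^(−Eᵢ/kT) = 2·e^(−0.46170) + 1·e^(−4.0044) = 1.2604 + 0.018235 = 1.2786.
P₁ = g₁ e^(−E₁/kT) / Z = 0.018235/1.2786 = 0.0143.

0.0143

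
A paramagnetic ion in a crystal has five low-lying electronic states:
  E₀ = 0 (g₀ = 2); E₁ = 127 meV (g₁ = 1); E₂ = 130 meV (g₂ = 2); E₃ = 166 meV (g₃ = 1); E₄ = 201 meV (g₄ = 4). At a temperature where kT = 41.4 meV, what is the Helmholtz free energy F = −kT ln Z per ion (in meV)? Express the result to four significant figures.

-32.31 meV

Eᵢ/kT = 0, 3.06763, 3.14010, 4.00966, 4.85507.
Z = Σ gᵢe^(−Eᵢ/kT) = 2·e^(−0) + 1·e^(−3.06763) + 2·e^(−3.14010) + 1·e^(−4.00966) + 4·e^(−4.85507) = 2.00000 + 0.0465313 + 0.0865569 + 0.0181396 + 0.0311552 = 2.18238.
F = −kT ln Z = −41.4 × ln(2.18238) = −41.4 × 0.780416 = -32.31 meV.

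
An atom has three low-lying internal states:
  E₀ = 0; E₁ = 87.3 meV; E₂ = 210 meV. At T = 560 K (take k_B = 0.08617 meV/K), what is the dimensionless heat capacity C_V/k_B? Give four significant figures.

k_BT = 0.08617 × 560 K = 48.2552 meV.
Eᵢ/kT = 0, 1.80913, 4.35186.
Z = Σ e^(−Eᵢ/kT) = e^(−0) + e^(−1.80913) + e^(−4.35186) = 1.00000 + 0.163797 + 0.0128828 = 1.17668.
⟨E⟩ = 14.4516 meV, ⟨E²⟩ = 1543.73 meV².
C_V/k_B = (⟨E²⟩ − ⟨E⟩²)/(kT)² = (1543.73 − 208.849)/2328.56 = 0.5733.

0.5733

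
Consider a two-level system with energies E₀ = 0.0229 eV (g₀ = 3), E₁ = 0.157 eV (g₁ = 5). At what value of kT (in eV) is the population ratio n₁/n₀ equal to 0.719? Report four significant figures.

0.1595 eV

n₁/n₀ = (g₁/g₀) exp[−(E₁−E₀)/kT] = 0.719.
⇒ (E₁−E₀)/kT = ln((5/3)/0.719) = ln(2.31803) = 0.840718.
kT = 0.1341 eV / 0.840718 = 0.1595 eV.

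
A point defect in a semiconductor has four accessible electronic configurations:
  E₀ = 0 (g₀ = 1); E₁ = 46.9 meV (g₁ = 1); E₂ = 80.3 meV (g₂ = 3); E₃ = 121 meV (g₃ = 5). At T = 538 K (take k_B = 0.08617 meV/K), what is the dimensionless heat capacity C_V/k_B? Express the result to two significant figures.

0.99

k_BT = 0.08617 × 538 K = 46.36 meV.
Eᵢ/kT = 0, 1.012, 1.732, 2.610.
Z = Σ gᵢe^(−Eᵢ/kT) = 1·e^(−0) + 1·e^(−1.012) + 3·e^(−1.732) + 5·e^(−2.610) = 1.000 + 0.3635 + 0.5308 + 0.3677 = 2.262.
⟨E⟩ = 46.05 meV, ⟨E²⟩ = 4247 meV².
C_V/k_B = (⟨E²⟩ − ⟨E⟩²)/(kT)² = (4247 − 2121)/2149 = 0.99.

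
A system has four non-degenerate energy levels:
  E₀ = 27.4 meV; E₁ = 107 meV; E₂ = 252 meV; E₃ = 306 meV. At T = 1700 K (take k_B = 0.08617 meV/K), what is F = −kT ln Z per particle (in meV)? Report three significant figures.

-70.1 meV

k_BT = 0.08617 × 1700 K = 146.49 meV.
Eᵢ/kT = 0.18704, 0.73043, 1.7203, 2.0889.
Z = Σ e^(−Eᵢ/kT) = e^(−0.18704) + e^(−0.73043) + e^(−1.7203) + e^(−2.0889) = 0.82941 + 0.48170 + 0.17901 + 0.12382 = 1.6139.
F = −kT ln Z = −146.49 × ln(1.6139) = −146.49 × 0.47865 = -70.1 meV.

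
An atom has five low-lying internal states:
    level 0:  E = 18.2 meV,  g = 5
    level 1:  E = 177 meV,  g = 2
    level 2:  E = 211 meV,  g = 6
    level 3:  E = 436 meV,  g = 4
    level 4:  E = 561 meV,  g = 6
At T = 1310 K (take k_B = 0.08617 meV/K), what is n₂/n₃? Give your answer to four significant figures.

k_BT = 0.08617 × 1310 K = 112.883 meV.
n₂/n₃ = (g₂/g₃) exp[−(E₂−E₃)/kT] = (6/4) × exp(−(-225 meV)/(112.883 meV)) = (6/4) × exp(1.99321) = 11.01.

11.01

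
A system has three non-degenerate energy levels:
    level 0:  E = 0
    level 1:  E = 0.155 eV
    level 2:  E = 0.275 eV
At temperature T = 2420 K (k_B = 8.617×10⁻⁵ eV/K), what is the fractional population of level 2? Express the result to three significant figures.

k_BT = 8.617×10⁻⁵ × 2420 K = 0.20853 eV.
Eᵢ/kT = 0, 0.74330, 1.3188.
Z = Σ e^(−Eᵢ/kT) = e^(−0) + e^(−0.74330) + e^(−1.3188) = 1.0000 + 0.47554 + 0.26746 = 1.7430.
P₂ = e^(−E₂/kT) / Z = 0.26746/1.7430 = 0.153.

0.153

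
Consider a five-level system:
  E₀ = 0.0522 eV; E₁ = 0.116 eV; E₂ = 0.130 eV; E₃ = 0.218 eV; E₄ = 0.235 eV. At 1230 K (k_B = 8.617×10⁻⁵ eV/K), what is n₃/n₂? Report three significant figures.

0.436

k_BT = 8.617×10⁻⁵ × 1230 K = 0.10599 eV.
n₃/n₂ = exp[−(E₃−E₂)/kT] = exp(−(0.088 eV)/(0.10599 eV)) = exp(-0.83027) = 0.436.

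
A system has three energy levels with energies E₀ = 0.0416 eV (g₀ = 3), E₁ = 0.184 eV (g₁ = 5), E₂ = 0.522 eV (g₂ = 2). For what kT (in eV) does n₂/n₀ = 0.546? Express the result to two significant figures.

2.4 eV

n₂/n₀ = (g₂/g₀) exp[−(E₂−E₀)/kT] = 0.546.
⇒ (E₂−E₀)/kT = ln((2/3)/0.546) = ln(1.221) = 0.1997.
kT = 0.4804 eV / 0.1997 = 2.4 eV.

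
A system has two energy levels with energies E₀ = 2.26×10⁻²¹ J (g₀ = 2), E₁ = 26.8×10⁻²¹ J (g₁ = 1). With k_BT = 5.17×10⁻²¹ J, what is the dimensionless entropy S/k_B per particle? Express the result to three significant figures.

Eᵢ/kT = 0.43714, 5.1838.
Z = Σ gᵢe^(−Eᵢ/kT) = 2·e^(−0.43714) + 1·e^(−5.1838) = 1.2918 + 0.0056067 = 1.2974.
⟨E⟩ = Σ EᵢPᵢ = 2.3661 ×10⁻²¹ J.
S/k_B = ln Z + ⟨E⟩/kT = ln(1.2974) + 2.3661/5.17 = 0.26036 + 0.45766 = 0.718.

0.718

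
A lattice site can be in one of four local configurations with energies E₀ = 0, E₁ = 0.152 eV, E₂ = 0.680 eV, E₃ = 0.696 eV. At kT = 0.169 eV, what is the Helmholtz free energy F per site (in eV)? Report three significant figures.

Eᵢ/kT = 0, 0.89941, 4.0237, 4.1183.
Z = Σ e^(−Eᵢ/kT) = e^(−0) + e^(−0.89941) + e^(−4.0237) + e^(−4.1183) = 1.0000 + 0.40681 + 0.017887 + 0.016272 = 1.4410.
F = −kT ln Z = −0.169 × ln(1.4410) = −0.169 × 0.36534 = -0.0617 eV.

-0.0617 eV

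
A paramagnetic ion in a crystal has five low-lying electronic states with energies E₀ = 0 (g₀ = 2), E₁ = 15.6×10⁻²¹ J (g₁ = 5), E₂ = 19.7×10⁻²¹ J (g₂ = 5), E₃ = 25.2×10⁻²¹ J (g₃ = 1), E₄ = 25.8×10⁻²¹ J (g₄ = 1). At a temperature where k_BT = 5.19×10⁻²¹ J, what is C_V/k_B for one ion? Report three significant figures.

1.50

Eᵢ/kT = 0, 3.0058, 3.7958, 4.8555, 4.9711.
Z = Σ gᵢe^(−Eᵢ/kT) = 2·e^(−0) + 5·e^(−3.0058) + 5·e^(−3.7958) + 1·e^(−4.8555) + 1·e^(−4.9711) = 2.0000 + 0.24750 + 0.11232 + 0.0077854 + 0.0069355 = 2.3745.
⟨E⟩ = 2.7159, ⟨E²⟩ = 47.750.
C_V/k_B = (⟨E²⟩ − ⟨E⟩²)/(kT)² = (47.750 − 7.3761)/26.936 = 1.50.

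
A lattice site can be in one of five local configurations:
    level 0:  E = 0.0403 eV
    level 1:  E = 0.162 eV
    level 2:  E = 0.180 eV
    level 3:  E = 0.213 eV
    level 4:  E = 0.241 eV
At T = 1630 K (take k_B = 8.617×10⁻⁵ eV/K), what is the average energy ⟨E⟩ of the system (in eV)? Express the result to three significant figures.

0.127 eV

k_BT = 8.617×10⁻⁵ × 1630 K = 0.14046 eV.
Eᵢ/kT = 0.28691, 1.1534, 1.2815, 1.5164, 1.7158.
Z = Σ e^(−Eᵢ/kT) = e^(−0.28691) + e^(−1.1534) + e^(−1.2815) + e^(−1.5164) + e^(−1.7158) = 0.75058 + 0.31556 + 0.27762 + 0.21950 + 0.17982 = 1.7431.
⟨E⟩ = Σ Eᵢ e^(−Eᵢ/kT) / Z = (0.0403·0.75058 + 0.162·0.31556 + 0.180·0.27762 + 0.213·0.21950 + 0.241·0.17982) / 1.7431 = 0.127 eV.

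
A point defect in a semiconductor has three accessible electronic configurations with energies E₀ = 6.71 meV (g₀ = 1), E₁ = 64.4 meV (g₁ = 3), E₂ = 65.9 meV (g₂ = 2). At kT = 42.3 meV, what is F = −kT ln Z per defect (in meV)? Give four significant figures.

-27.79 meV

Eᵢ/kT = 0.158629, 1.52246, 1.55792.
Z = Σ gᵢe^(−Eᵢ/kT) = 1·e^(−0.158629) + 3·e^(−1.52246) + 2·e^(−1.55792) = 0.853313 + 0.654524 + 0.421147 = 1.92898.
F = −kT ln Z = −42.3 × ln(1.92898) = −42.3 × 0.656991 = -27.79 meV.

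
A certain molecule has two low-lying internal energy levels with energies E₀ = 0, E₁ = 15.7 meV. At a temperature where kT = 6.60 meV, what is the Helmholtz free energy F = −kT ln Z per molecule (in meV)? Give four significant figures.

Eᵢ/kT = 0, 2.37879.
Z = Σ e^(−Eᵢ/kT) = e^(−0) + e^(−2.37879) = 1.00000 + 0.0926626 = 1.09266.
F = −kT ln Z = −6.60 × ln(1.09266) = −6.60 × 0.0886151 = -0.5849 meV.

-0.5849 meV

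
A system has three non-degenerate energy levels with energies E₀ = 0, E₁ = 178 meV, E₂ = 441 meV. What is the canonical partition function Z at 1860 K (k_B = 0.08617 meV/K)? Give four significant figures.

Z = 1.393

k_BT = 0.08617 × 1860 K = 160.276 meV.
Eᵢ/kT = 0, 1.11058, 2.75150.
Z = Σ e^(−Eᵢ/kT) = e^(−0) + e^(−1.11058) + e^(−2.75150) = 1.00000 + 0.329368 + 0.0638320 = 1.39320.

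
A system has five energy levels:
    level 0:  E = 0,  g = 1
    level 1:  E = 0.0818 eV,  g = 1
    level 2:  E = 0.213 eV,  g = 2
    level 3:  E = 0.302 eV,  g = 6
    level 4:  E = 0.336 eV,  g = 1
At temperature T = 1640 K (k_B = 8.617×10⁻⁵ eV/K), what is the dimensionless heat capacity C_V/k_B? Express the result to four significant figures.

0.8211

k_BT = 8.617×10⁻⁵ × 1640 K = 0.141319 eV.
Eᵢ/kT = 0, 0.578832, 1.50723, 2.13701, 2.37760.
Z = Σ gᵢe^(−Eᵢ/kT) = 1·e^(−0) + 1·e^(−0.578832) + 2·e^(−1.50723) + 6·e^(−2.13701) + 1·e^(−2.37760) = 1.00000 + 0.560553 + 0.443045 + 0.708043 + 0.0927730 = 2.80441.
⟨E⟩ = 0.137363 eV, ⟨E²⟩ = 0.0352664 eV².
C_V/k_B = (⟨E²⟩ − ⟨E⟩²)/(kT)² = (0.0352664 − 0.0188686)/0.0199711 = 0.8211.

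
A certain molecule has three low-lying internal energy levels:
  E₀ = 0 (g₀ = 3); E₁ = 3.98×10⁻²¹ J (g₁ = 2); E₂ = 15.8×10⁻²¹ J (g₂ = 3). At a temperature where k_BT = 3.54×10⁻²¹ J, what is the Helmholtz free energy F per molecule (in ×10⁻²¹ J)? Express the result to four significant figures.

Eᵢ/kT = 0, 1.12429, 4.46328.
Z = Σ gᵢe^(−Eᵢ/kT) = 3·e^(−0) + 2·e^(−1.12429) + 3·e^(−4.46328) = 3.00000 + 0.649766 + 0.0345735 = 3.68434.
F = −kT ln Z = −3.54 × ln(3.68434) = −3.54 × 1.30409 = -4.616 ×10⁻²¹ J.

-4.616 ×10⁻²¹ J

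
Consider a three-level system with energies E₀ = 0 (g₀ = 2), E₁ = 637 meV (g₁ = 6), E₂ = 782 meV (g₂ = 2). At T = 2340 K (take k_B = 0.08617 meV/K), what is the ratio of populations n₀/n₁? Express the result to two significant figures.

7.9

k_BT = 0.08617 × 2340 K = 201.6 meV.
n₀/n₁ = (g₀/g₁) exp[−(E₀−E₁)/kT] = (2/6) × exp(−(-637 meV)/(201.6 meV)) = (2/6) × exp(3.160) = 7.9.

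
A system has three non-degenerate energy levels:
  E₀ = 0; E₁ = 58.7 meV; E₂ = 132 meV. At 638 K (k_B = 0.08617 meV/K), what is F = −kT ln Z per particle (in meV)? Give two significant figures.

k_BT = 0.08617 × 638 K = 54.98 meV.
Eᵢ/kT = 0, 1.068, 2.401.
Z = Σ e^(−Eᵢ/kT) = e^(−0) + e^(−1.068) + e^(−2.401) = 1.000 + 0.3437 + 0.09063 = 1.434.
F = −kT ln Z = −54.98 × ln(1.434) = −54.98 × 0.3605 = -20 meV.

-20 meV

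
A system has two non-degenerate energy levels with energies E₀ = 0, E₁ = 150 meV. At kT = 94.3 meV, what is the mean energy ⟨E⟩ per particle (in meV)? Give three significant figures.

25.4 meV

Eᵢ/kT = 0, 1.5907.
Z = Σ e^(−Eᵢ/kT) = e^(−0) + e^(−1.5907) = 1.0000 + 0.20378 = 1.2038.
⟨E⟩ = Σ Eᵢ e^(−Eᵢ/kT) / Z = (0·1.0000 + 150·0.20378) / 1.2038 = 25.4 meV.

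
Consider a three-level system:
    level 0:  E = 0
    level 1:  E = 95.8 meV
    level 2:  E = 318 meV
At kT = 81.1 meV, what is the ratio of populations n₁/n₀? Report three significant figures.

0.307

n₁/n₀ = exp[−(E₁−E₀)/kT] = exp(−(95.8 meV)/(81.1 meV)) = exp(-1.1813) = 0.307.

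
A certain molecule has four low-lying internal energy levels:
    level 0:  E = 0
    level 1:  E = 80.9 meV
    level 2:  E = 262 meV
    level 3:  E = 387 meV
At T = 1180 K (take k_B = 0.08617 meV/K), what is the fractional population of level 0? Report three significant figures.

0.645

k_BT = 0.08617 × 1180 K = 101.68 meV.
Eᵢ/kT = 0, 0.79563, 2.5767, 3.8061.
Z = Σ e^(−Eᵢ/kT) = e^(−0) + e^(−0.79563) + e^(−2.5767) + e^(−3.8061) = 1.0000 + 0.45130 + 0.076024 + 0.022235 = 1.5496.
P₀ = e^(−E₀/kT) / Z = 1.0000/1.5496 = 0.645.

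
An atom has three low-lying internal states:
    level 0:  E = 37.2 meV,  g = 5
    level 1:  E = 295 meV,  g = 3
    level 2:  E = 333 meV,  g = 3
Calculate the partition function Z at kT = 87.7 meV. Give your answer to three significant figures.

Z = 3.44

Eᵢ/kT = 0.42417, 3.3637, 3.7970.
Z = Σ gᵢe^(−Eᵢ/kT) = 5·e^(−0.42417) + 3·e^(−3.3637) + 3·e^(−3.7970) = 3.2716 + 0.10382 + 0.067314 = 3.4427.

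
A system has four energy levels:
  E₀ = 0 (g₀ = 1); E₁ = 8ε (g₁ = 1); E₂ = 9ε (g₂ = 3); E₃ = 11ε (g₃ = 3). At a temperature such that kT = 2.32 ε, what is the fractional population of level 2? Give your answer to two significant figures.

Eᵢ/kT = 0, 3.448, 3.879, 4.741.
Z = Σ gᵢe^(−Eᵢ/kT) = 1·e^(−0) + 1·e^(−3.448) + 3·e^(−3.879) + 3·e^(−4.741) = 1.000 + 0.03181 + 0.06201 + 0.02619 = 1.120.
P₂ = g₂ e^(−E₂/kT) / Z = 0.06201/1.120 = 0.055.

0.055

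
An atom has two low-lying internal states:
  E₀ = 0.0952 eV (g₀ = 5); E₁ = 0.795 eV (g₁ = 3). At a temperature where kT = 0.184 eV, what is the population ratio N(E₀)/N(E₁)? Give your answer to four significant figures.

74.75

n₀/n₁ = (g₀/g₁) exp[−(E₀−E₁)/kT] = (5/3) × exp(−(-0.6998 eV)/(0.184 eV)) = (5/3) × exp(3.80326) = 74.75.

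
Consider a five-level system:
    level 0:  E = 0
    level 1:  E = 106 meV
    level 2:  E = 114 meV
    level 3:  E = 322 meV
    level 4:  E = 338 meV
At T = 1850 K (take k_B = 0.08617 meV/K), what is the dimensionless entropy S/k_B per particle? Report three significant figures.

k_BT = 0.08617 × 1850 K = 159.41 meV.
Eᵢ/kT = 0, 0.66495, 0.71514, 2.0199, 2.1203.
Z = Σ e^(−Eᵢ/kT) = e^(−0) + e^(−0.66495) + e^(−0.71514) + e^(−2.0199) + e^(−2.1203) = 1.0000 + 0.51430 + 0.48912 + 0.13267 + 0.12000 = 2.2561.
⟨E⟩ = Σ EᵢPᵢ = 85.792 meV.
S/k_B = ln Z + ⟨E⟩/kT = ln(2.2561) + 85.792/159.41 = 0.81364 + 0.53818 = 1.35.

1.35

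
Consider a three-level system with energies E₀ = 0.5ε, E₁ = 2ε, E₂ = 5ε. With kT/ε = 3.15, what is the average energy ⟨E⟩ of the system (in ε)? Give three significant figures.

Eᵢ/kT = 0.15873, 0.63492, 1.5873.
Z = Σ e^(−Eᵢ/kT) = e^(−0.15873) + e^(−0.63492) + e^(−1.5873) = 0.85323 + 0.52998 + 0.20448 = 1.5877.
⟨E⟩ = Σ Eᵢ e^(−Eᵢ/kT) / Z = (0.5·0.85323 + 2·0.52998 + 5·0.20448) / 1.5877 = 1.58 ε.

1.58 ε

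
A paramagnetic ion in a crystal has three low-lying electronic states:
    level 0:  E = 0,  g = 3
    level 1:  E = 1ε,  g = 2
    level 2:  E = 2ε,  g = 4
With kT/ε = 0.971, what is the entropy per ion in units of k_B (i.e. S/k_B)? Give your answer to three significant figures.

Eᵢ/kT = 0, 1.0299, 2.0597.
Z = Σ gᵢe^(−Eᵢ/kT) = 3·e^(−0) + 2·e^(−1.0299) + 4·e^(−2.0597) = 3.0000 + 0.71409 + 0.50997 = 4.2241.
⟨E⟩ = Σ EᵢPᵢ = 0.41051 ε.
S/k_B = ln Z + ⟨E⟩/kT = ln(4.2241) + 0.41051/0.971 = 1.4408 + 0.42277 = 1.86.

1.86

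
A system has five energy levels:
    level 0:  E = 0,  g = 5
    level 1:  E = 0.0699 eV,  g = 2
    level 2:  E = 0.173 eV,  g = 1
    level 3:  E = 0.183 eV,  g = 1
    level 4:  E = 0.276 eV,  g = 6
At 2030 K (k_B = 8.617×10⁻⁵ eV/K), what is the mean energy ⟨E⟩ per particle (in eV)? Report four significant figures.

0.06795 eV

k_BT = 8.617×10⁻⁵ × 2030 K = 0.174925 eV.
Eᵢ/kT = 0, 0.399600, 0.988995, 1.04616, 1.57782.
Z = Σ gᵢe^(−Eᵢ/kT) = 5·e^(−0) + 2·e^(−0.399600) + 1·e^(−0.988995) + 1·e^(−1.04616) + 6·e^(−1.57782) = 5.00000 + 1.34118 + 0.371950 + 0.351284 + 1.23855 = 8.30296.
⟨E⟩ = Σ Eᵢ gᵢe^(−Eᵢ/kT) / Z = (0·5.00000 + 0.0699·1.34118 + 0.173·0.371950 + 0.183·0.351284 + 0.276·1.23855) / 8.30296 = 0.06795 eV.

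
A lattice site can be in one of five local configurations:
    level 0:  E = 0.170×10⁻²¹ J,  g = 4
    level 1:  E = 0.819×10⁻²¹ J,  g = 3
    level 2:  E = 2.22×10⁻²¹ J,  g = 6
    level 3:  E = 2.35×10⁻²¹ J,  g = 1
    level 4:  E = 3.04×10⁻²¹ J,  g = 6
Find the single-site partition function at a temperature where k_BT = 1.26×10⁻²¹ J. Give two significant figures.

Eᵢ/kT = 0.1349, 0.6500, 1.762, 1.865, 2.413.
Z = Σ gᵢe^(−Eᵢ/kT) = 4·e^(−0.1349) + 3·e^(−0.6500) + 6·e^(−1.762) + 1·e^(−1.865) + 6·e^(−2.413) = 3.495 + 1.566 + 1.030 + 0.1549 + 0.5373 = 6.783.

Z = 6.8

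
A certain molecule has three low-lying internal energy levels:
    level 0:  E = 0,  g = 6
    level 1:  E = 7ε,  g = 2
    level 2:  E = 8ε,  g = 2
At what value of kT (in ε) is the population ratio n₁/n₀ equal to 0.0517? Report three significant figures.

3.76 ε

n₁/n₀ = (g₁/g₀) exp[−(E₁−E₀)/kT] = 0.0517.
⇒ (E₁−E₀)/kT = ln((2/6)/0.0517) = ln(6.4475) = 1.8637.
kT = 7ε / 1.8637 = 3.76 ε.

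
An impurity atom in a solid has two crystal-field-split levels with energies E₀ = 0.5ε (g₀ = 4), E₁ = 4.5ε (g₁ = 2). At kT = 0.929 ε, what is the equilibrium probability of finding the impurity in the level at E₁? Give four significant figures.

Eᵢ/kT = 0.538213, 4.84392.
Z = Σ gᵢe^(−Eᵢ/kT) = 4·e^(−0.538213) + 2·e^(−4.84392) = 2.33516 + 0.0157522 = 2.35091.
P₁ = g₁ e^(−E₁/kT) / Z = 0.0157522/2.35091 = 0.006700.

0.006700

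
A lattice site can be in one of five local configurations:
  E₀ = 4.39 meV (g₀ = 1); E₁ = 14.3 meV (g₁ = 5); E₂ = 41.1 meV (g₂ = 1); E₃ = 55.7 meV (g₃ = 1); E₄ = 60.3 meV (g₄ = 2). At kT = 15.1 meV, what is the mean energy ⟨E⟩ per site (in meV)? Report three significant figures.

13.3 meV

Eᵢ/kT = 0.29073, 0.94702, 2.7219, 3.6887, 3.9934.
Z = Σ gᵢe^(−Eᵢ/kT) = 1·e^(−0.29073) + 5·e^(−0.94702) + 1·e^(−2.7219) + 1·e^(−3.6887) + 2·e^(−3.9934) = 0.74772 + 1.9395 + 0.065750 + 0.025004 + 0.036874 = 2.8148.
⟨E⟩ = Σ Eᵢ gᵢe^(−Eᵢ/kT) / Z = (4.39·0.74772 + 14.3·1.9395 + 41.1·0.065750 + 55.7·0.025004 + 60.3·0.036874) / 2.8148 = 13.3 meV.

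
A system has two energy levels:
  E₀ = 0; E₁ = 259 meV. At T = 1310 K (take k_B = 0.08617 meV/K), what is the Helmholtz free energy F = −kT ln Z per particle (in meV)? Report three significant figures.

k_BT = 0.08617 × 1310 K = 112.88 meV.
Eᵢ/kT = 0, 2.2945.
Z = Σ e^(−Eᵢ/kT) = e^(−0) + e^(−2.2945) = 1.0000 + 0.10081 = 1.1008.
F = −kT ln Z = −112.88 × ln(1.1008) = −112.88 × 0.096037 = -10.8 meV.

-10.8 meV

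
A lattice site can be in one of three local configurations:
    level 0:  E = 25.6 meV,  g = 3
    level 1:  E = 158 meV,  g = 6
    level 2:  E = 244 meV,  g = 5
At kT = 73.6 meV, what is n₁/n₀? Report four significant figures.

n₁/n₀ = (g₁/g₀) exp[−(E₁−E₀)/kT] = (6/3) × exp(−(132.4 meV)/(73.6 meV)) = (6/3) × exp(-1.79891) = 0.3310.

0.3310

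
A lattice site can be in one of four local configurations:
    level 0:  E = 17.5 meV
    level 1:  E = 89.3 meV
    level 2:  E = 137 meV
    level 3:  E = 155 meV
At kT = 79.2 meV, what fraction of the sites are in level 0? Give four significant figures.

0.5552

Eᵢ/kT = 0.220960, 1.12753, 1.72980, 1.95707.
Z = Σ e^(−Eᵢ/kT) = e^(−0.220960) + e^(−1.12753) + e^(−1.72980) + e^(−1.95707) = 0.801749 + 0.323832 + 0.177320 + 0.141272 = 1.44417.
P₀ = e^(−E₀/kT) / Z = 0.801749/1.44417 = 0.5552.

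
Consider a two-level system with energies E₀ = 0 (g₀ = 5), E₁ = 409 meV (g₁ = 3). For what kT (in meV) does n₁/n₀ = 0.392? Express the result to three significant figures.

n₁/n₀ = (g₁/g₀) exp[−(E₁−E₀)/kT] = 0.392.
⇒ (E₁−E₀)/kT = ln((3/5)/0.392) = ln(1.5306) = 0.42566.
kT = 409 meV / 0.42566 = 961 meV.

961 meV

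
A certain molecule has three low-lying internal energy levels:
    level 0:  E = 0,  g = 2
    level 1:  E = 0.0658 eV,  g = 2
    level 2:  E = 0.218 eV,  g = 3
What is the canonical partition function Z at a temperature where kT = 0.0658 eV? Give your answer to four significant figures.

Eᵢ/kT = 0, 1.00000, 3.31307.
Z = Σ gᵢe^(−Eᵢ/kT) = 2·e^(−0) + 2·e^(−1.00000) + 3·e^(−3.31307) = 2.00000 + 0.735759 + 0.109213 = 2.84497.

Z = 2.845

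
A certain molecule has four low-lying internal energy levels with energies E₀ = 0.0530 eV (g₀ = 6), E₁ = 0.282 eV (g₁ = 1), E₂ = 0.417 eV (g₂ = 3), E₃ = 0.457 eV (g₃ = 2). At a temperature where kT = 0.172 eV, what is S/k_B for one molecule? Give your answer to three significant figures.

2.15

Eᵢ/kT = 0.30814, 1.6395, 2.4244, 2.6570.
Z = Σ gᵢe^(−Eᵢ/kT) = 6·e^(−0.30814) + 1·e^(−1.6395) + 3·e^(−2.4244) + 2·e^(−2.6570) = 4.4089 + 0.19408 + 0.26559 + 0.14032 = 5.0089.
⟨E⟩ = Σ EᵢPᵢ = 0.092491 eV.
S/k_B = ln Z + ⟨E⟩/kT = ln(5.0089) + 0.092491/0.172 = 1.6112 + 0.53774 = 2.15.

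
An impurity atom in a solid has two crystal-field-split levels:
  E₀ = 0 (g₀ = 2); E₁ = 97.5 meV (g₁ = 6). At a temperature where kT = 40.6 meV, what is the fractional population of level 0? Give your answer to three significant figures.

0.786

Eᵢ/kT = 0, 2.4015.
Z = Σ gᵢe^(−Eᵢ/kT) = 2·e^(−0) + 6·e^(−2.4015) = 2.0000 + 0.54349 = 2.5435.
P₀ = g₀ e^(−E₀/kT) / Z = 2.0000/2.5435 = 0.786.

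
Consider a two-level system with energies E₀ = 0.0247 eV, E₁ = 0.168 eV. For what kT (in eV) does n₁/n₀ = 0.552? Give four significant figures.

n₁/n₀ = exp[−(E₁−E₀)/kT] = 0.552.
⇒ (E₁−E₀)/kT = ln(1/0.552) = ln(1.81159) = 0.594205.
kT = 0.1433 eV / 0.594205 = 0.2412 eV.

0.2412 eV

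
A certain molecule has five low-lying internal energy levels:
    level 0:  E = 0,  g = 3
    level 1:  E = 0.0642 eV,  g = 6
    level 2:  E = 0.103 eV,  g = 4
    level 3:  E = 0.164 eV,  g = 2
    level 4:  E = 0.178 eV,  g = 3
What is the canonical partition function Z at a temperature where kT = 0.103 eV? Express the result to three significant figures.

Eᵢ/kT = 0, 0.62330, 1.0000, 1.5922, 1.7282.
Z = Σ gᵢe^(−Eᵢ/kT) = 3·e^(−0) + 6·e^(−0.62330) + 4·e^(−1.0000) + 2·e^(−1.5922) + 3·e^(−1.7282) = 3.0000 + 3.2170 + 1.4715 + 0.40695 + 0.53281 = 8.6283.

Z = 8.63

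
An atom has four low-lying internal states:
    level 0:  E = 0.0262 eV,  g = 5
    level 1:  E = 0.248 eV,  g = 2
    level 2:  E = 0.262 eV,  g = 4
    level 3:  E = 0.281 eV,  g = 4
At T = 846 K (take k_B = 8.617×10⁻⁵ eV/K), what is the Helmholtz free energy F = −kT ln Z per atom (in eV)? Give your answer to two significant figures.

-0.096 eV

k_BT = 8.617×10⁻⁵ × 846 K = 0.07290 eV.
Eᵢ/kT = 0.3594, 3.402, 3.594, 3.855.
Z = Σ gᵢe^(−Eᵢ/kT) = 5·e^(−0.3594) + 2·e^(−3.402) + 4·e^(−3.594) + 4·e^(−3.855) = 3.490 + 0.06661 + 0.1100 + 0.08469 = 3.751.
F = −kT ln Z = −0.07290 × ln(3.751) = −0.07290 × 1.322 = -0.096 eV.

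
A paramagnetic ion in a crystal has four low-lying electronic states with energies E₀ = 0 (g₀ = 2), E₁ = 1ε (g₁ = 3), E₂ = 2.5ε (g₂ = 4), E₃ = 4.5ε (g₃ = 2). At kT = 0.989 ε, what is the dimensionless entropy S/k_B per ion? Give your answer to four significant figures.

Eᵢ/kT = 0, 1.01112, 2.52781, 4.55005.
Z = Σ gᵢe^(−Eᵢ/kT) = 2·e^(−0) + 3·e^(−1.01112) + 4·e^(−2.52781) + 2·e^(−4.55005) = 2.00000 + 1.09143 + 0.319335 + 0.0211334 = 3.43190.
⟨E⟩ = Σ EᵢPᵢ = 0.578358 ε.
S/k_B = ln Z + ⟨E⟩/kT = ln(3.43190) + 0.578358/0.989 = 1.23311 + 0.584791 = 1.818.

1.818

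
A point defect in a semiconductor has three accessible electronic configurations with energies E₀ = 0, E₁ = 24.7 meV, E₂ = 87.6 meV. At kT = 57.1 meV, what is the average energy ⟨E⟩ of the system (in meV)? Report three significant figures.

Eᵢ/kT = 0, 0.43257, 1.5342.
Z = Σ e^(−Eᵢ/kT) = e^(−0) + e^(−0.43257) + e^(−1.5342) = 1.0000 + 0.64884 + 0.21563 = 1.8645.
⟨E⟩ = Σ Eᵢ e^(−Eᵢ/kT) / Z = (0·1.0000 + 24.7·0.64884 + 87.6·0.21563) / 1.8645 = 18.7 meV.

18.7 meV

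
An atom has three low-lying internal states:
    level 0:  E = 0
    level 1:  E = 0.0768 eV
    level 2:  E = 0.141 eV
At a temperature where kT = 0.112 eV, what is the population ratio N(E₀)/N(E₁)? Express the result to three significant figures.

1.99

n₀/n₁ = exp[−(E₀−E₁)/kT] = exp(−(-0.0768 eV)/(0.112 eV)) = exp(0.68571) = 1.99.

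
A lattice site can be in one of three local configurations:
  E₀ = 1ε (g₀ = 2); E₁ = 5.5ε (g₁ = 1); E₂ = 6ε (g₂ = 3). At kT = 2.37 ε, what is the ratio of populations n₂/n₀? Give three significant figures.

n₂/n₀ = (g₂/g₀) exp[−(E₂−E₀)/kT] = (3/2) × exp(−(5ε)/(2.37ε)) = (3/2) × exp(-2.1097) = 0.182.

0.182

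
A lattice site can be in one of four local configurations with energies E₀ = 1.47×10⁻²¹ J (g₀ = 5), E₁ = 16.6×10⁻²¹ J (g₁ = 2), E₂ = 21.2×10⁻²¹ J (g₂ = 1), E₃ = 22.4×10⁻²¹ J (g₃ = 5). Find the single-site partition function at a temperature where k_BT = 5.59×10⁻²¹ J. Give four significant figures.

Eᵢ/kT = 0.262970, 2.96959, 3.79249, 4.00716.
Z = Σ gᵢe^(−Eᵢ/kT) = 5·e^(−0.262970) + 2·e^(−2.96959) + 1·e^(−3.79249) + 5·e^(−4.00716) = 3.84382 + 0.102649 + 0.0225394 + 0.0909248 = 4.05993.

Z = 4.060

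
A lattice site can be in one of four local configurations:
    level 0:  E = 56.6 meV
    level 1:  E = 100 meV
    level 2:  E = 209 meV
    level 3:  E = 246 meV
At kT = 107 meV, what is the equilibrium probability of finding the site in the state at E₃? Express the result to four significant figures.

Eᵢ/kT = 0.528972, 0.934579, 1.95327, 2.29907.
Z = Σ e^(−Eᵢ/kT) = e^(−0.528972) + e^(−0.934579) + e^(−1.95327) + e^(−2.29907) = 0.589210 + 0.392751 + 0.141810 + 0.100352 = 1.22412.
P₃ = e^(−E₃/kT) / Z = 0.100352/1.22412 = 0.08198.

0.08198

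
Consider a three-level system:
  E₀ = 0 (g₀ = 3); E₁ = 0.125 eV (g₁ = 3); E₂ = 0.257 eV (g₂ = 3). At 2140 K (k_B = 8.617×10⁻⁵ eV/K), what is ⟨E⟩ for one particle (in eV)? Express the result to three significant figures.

0.0725 eV

k_BT = 8.617×10⁻⁵ × 2140 K = 0.18440 eV.
Eᵢ/kT = 0, 0.67787, 1.3937.
Z = Σ gᵢe^(−Eᵢ/kT) = 3·e^(−0) + 3·e^(−0.67787) + 3·e^(−1.3937) = 3.0000 + 1.5231 + 0.74447 = 5.2676.
⟨E⟩ = Σ Eᵢ gᵢe^(−Eᵢ/kT) / Z = (0·3.0000 + 0.125·1.5231 + 0.257·0.74447) / 5.2676 = 0.0725 eV.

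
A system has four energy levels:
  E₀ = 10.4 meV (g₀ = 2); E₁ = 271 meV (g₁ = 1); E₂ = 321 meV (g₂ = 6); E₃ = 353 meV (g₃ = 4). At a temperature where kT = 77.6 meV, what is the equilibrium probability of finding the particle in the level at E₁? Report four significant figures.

0.01587

Eᵢ/kT = 0.134021, 3.49227, 4.13660, 4.54897.
Z = Σ gᵢe^(−Eᵢ/kT) = 2·e^(−0.134021) + 1·e^(−3.49227) + 6·e^(−4.13660) + 4·e^(−4.54897) = 1.74914 + 0.0304317 + 0.0958625 + 0.0423124 = 1.91775.
P₁ = g₁ e^(−E₁/kT) / Z = 0.0304317/1.91775 = 0.01587.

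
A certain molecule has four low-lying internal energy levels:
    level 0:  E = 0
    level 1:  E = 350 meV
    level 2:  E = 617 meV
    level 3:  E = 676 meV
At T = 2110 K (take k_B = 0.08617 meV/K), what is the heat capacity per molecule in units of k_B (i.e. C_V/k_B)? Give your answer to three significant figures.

k_BT = 0.08617 × 2110 K = 181.82 meV.
Eᵢ/kT = 0, 1.9250, 3.3935, 3.7180.
Z = Σ e^(−Eᵢ/kT) = e^(−0) + e^(−1.9250) + e^(−3.3935) + e^(−3.7180) = 1.0000 + 0.14588 + 0.033591 + 0.024282 = 1.2038.
⟨E⟩ = 73.267 meV, ⟨E²⟩ = 34685 meV².
C_V/k_B = (⟨E²⟩ − ⟨E⟩²)/(kT)² = (34685 − 5368.1)/33059 = 0.887.

0.887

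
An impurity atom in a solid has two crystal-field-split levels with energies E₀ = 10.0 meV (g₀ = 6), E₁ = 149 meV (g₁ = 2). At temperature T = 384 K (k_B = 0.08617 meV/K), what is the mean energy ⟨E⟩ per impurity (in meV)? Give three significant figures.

10.7 meV

k_BT = 0.08617 × 384 K = 33.089 meV.
Eᵢ/kT = 0.30222, 4.5030.
Z = Σ gᵢe^(−Eᵢ/kT) = 6·e^(−0.30222) + 2·e^(−4.5030) = 4.4351 + 0.022151 = 4.4573.
⟨E⟩ = Σ Eᵢ gᵢe^(−Eᵢ/kT) / Z = (10.0·4.4351 + 149·0.022151) / 4.4573 = 10.7 meV.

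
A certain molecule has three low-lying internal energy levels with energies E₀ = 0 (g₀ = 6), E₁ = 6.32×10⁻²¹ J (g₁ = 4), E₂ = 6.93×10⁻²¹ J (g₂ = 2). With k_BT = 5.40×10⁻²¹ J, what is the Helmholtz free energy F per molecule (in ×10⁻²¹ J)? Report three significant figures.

Eᵢ/kT = 0, 1.1704, 1.2833.
Z = Σ gᵢe^(−Eᵢ/kT) = 6·e^(−0) + 4·e^(−1.1704) + 2·e^(−1.2833) = 6.0000 + 1.2410 + 0.55424 = 7.7952.
F = −kT ln Z = −5.40 × ln(7.7952) = −5.40 × 2.0535 = -11.1 ×10⁻²¹ J.

-11.1 ×10⁻²¹ J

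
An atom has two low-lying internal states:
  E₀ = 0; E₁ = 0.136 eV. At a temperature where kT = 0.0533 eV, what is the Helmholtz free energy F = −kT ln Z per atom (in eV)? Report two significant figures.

-0.0040 eV

Eᵢ/kT = 0, 2.552.
Z = Σ e^(−Eᵢ/kT) = e^(−0) + e^(−2.552) = 1.000 + 0.07793 = 1.078.
F = −kT ln Z = −0.0533 × ln(1.078) = −0.0533 × 0.07511 = -0.0040 eV.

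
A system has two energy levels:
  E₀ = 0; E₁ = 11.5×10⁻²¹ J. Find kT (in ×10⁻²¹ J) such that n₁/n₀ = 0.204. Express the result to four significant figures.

7.234 ×10⁻²¹ J

n₁/n₀ = exp[−(E₁−E₀)/kT] = 0.204.
⇒ (E₁−E₀)/kT = ln(1/0.204) = ln(4.90196) = 1.58964.
kT = 11.5 ×10⁻²¹ J / 1.58964 = 7.234 ×10⁻²¹ J.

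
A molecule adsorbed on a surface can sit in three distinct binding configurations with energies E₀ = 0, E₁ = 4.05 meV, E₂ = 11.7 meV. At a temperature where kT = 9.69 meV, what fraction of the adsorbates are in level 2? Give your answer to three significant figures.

Eᵢ/kT = 0, 0.41796, 1.2074.
Z = Σ e^(−Eᵢ/kT) = e^(−0) + e^(−0.41796) + e^(−1.2074) = 1.0000 + 0.65839 + 0.29897 = 1.9574.
P₂ = e^(−E₂/kT) / Z = 0.29897/1.9574 = 0.153.

0.153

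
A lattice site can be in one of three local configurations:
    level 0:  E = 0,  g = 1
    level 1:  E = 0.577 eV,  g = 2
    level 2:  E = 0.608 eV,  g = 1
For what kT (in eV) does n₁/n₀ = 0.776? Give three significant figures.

n₁/n₀ = (g₁/g₀) exp[−(E₁−E₀)/kT] = 0.776.
⇒ (E₁−E₀)/kT = ln((2/1)/0.776) = ln(2.5773) = 0.94674.
kT = 0.577 eV / 0.94674 = 0.609 eV.

0.609 eV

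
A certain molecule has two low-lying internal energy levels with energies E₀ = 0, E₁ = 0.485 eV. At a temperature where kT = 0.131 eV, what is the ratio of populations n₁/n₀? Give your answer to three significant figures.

0.0247

n₁/n₀ = exp[−(E₁−E₀)/kT] = exp(−(0.485 eV)/(0.131 eV)) = exp(-3.7023) = 0.0247.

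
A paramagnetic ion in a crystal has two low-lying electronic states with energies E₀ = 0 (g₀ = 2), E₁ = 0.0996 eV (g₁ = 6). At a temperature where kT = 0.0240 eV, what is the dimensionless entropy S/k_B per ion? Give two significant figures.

0.93

Eᵢ/kT = 0, 4.150.
Z = Σ gᵢe^(−Eᵢ/kT) = 2·e^(−0) + 6·e^(−4.150) = 2.000 + 0.09459 = 2.095.
⟨E⟩ = Σ EᵢPᵢ = 0.004497 eV.
S/k_B = ln Z + ⟨E⟩/kT = ln(2.095) + 0.004497/0.0240 = 0.7396 + 0.1874 = 0.93.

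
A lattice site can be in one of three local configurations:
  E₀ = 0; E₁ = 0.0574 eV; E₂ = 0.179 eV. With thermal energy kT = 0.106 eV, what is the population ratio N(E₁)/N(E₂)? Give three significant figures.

3.15

n₁/n₂ = exp[−(E₁−E₂)/kT] = exp(−(-0.1216 eV)/(0.106 eV)) = exp(1.1472) = 3.15.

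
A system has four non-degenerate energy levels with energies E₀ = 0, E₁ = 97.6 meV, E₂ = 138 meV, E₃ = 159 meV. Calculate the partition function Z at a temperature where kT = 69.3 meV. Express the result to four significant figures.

Z = 1.482

Eᵢ/kT = 0, 1.40837, 1.99134, 2.29437.
Z = Σ e^(−Eᵢ/kT) = e^(−0) + e^(−1.40837) + e^(−1.99134) + e^(−2.29437) = 1.00000 + 0.244542 + 0.136512 + 0.100825 = 1.48188.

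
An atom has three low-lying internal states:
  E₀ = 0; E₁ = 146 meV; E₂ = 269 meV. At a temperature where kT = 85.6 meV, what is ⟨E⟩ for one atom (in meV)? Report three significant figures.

31.1 meV

Eᵢ/kT = 0, 1.7056, 3.1425.
Z = Σ e^(−Eᵢ/kT) = e^(−0) + e^(−1.7056) + e^(−3.1425) = 1.0000 + 0.18166 + 0.043175 = 1.2248.
⟨E⟩ = Σ Eᵢ e^(−Eᵢ/kT) / Z = (0·1.0000 + 146·0.18166 + 269·0.043175) / 1.2248 = 31.1 meV.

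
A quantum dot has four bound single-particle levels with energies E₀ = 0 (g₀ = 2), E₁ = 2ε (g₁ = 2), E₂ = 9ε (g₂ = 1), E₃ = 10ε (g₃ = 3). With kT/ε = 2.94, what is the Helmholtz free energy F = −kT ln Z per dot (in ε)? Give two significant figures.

-3.4 ε

Eᵢ/kT = 0, 0.6803, 3.061, 3.401.
Z = Σ gᵢe^(−Eᵢ/kT) = 2·e^(−0) + 2·e^(−0.6803) + 1·e^(−3.061) + 3·e^(−3.401) = 2.000 + 1.013 + 0.04684 + 0.1000 = 3.160.
F = −kT ln Z = −2.94 × ln(3.160) = −2.94 × 1.151 = -3.4 ε.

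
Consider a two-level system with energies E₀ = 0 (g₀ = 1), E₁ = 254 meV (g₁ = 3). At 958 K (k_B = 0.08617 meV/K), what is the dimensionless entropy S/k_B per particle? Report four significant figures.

k_BT = 0.08617 × 958 K = 82.5509 meV.
Eᵢ/kT = 0, 3.07689.
Z = Σ gᵢe^(−Eᵢ/kT) = 1·e^(−0) + 3·e^(−3.07689) = 1.00000 + 0.138307 = 1.13831.
⟨E⟩ = Σ EᵢPᵢ = 30.8615 meV.
S/k_B = ln Z + ⟨E⟩/kT = ln(1.13831) + 30.8615/82.5509 = 0.129545 + 0.373848 = 0.5034.

0.5034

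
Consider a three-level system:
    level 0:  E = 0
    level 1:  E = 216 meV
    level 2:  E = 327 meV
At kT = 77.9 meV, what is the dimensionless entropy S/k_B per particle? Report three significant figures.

0.294

Eᵢ/kT = 0, 2.7728, 4.1977.
Z = Σ e^(−Eᵢ/kT) = e^(−0) + e^(−2.7728) + e^(−4.1977) = 1.0000 + 0.062487 + 0.015030 = 1.0775.
⟨E⟩ = Σ EᵢPᵢ = 17.088 meV.
S/k_B = ln Z + ⟨E⟩/kT = ln(1.0775) + 17.088/77.9 = 0.074644 + 0.21936 = 0.294.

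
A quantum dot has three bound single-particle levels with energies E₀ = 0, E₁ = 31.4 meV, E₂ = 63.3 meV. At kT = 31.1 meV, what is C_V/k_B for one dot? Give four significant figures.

0.4307

Eᵢ/kT = 0, 1.00965, 2.03537.
Z = Σ e^(−Eᵢ/kT) = e^(−0) + e^(−1.00965) + e^(−2.03537) = 1.00000 + 0.364346 + 0.130632 = 1.49498.
⟨E⟩ = 13.1838 meV, ⟨E²⟩ = 590.415 meV².
C_V/k_B = (⟨E²⟩ − ⟨E⟩²)/(kT)² = (590.415 − 173.813)/967.210 = 0.4307.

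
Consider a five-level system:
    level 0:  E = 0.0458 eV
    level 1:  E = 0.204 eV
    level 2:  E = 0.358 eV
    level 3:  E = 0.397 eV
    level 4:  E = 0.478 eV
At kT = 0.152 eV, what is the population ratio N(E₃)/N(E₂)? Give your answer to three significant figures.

n₃/n₂ = exp[−(E₃−E₂)/kT] = exp(−(0.039 eV)/(0.152 eV)) = exp(-0.25658) = 0.774.

0.774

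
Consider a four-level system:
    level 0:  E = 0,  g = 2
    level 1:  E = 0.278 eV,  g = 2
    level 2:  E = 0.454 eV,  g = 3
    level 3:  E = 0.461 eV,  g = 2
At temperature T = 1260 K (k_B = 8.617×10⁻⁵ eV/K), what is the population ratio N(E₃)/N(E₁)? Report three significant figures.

0.185

k_BT = 8.617×10⁻⁵ × 1260 K = 0.10857 eV.
n₃/n₁ = (g₃/g₁) exp[−(E₃−E₁)/kT] = (2/2) × exp(−(0.183 eV)/(0.10857 eV)) = (2/2) × exp(-1.6855) = 0.185.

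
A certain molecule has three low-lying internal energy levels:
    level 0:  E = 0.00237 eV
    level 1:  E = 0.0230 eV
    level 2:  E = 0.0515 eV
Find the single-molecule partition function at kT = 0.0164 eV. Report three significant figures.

Eᵢ/kT = 0.14451, 1.4024, 3.1402.
Z = Σ e^(−Eᵢ/kT) = e^(−0.14451) + e^(−1.4024) + e^(−3.1402) = 0.86545 + 0.24601 + 0.043274 = 1.1547.

Z = 1.15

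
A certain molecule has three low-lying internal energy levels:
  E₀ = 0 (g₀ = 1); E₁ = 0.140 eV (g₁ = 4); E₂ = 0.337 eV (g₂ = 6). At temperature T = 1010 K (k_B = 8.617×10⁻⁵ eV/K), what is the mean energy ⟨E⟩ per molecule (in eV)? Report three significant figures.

k_BT = 8.617×10⁻⁵ × 1010 K = 0.087032 eV.
Eᵢ/kT = 0, 1.6086, 3.8721.
Z = Σ gᵢe^(−Eᵢ/kT) = 1·e^(−0) + 4·e^(−1.6086) + 6·e^(−3.8721) = 1.0000 + 0.80067 + 0.12489 = 1.9256.
⟨E⟩ = Σ Eᵢ gᵢe^(−Eᵢ/kT) / Z = (0·1.0000 + 0.140·0.80067 + 0.337·0.12489) / 1.9256 = 0.0801 eV.

0.0801 eV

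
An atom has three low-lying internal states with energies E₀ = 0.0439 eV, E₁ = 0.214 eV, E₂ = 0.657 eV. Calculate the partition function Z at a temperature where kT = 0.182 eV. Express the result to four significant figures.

Z = 1.121

Eᵢ/kT = 0.241209, 1.17582, 3.60989.
Z = Σ e^(−Eᵢ/kT) = e^(−0.241209) + e^(−1.17582) + e^(−3.60989) = 0.785677 + 0.308566 + 0.0270548 = 1.12130.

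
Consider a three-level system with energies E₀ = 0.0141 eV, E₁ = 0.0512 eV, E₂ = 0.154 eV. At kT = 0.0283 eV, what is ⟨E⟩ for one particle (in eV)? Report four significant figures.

Eᵢ/kT = 0.498233, 1.80919, 5.44170.
Z = Σ e^(−Eᵢ/kT) = e^(−0.498233) + e^(−1.80919) + e^(−5.44170) = 0.607603 + 0.163787 + 0.00433211 = 0.775722.
⟨E⟩ = Σ Eᵢ e^(−Eᵢ/kT) / Z = (0.0141·0.607603 + 0.0512·0.163787 + 0.154·0.00433211) / 0.775722 = 0.02271 eV.

0.02271 eV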